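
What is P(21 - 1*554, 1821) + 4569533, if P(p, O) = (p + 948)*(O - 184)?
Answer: 5248888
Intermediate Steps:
P(p, O) = (-184 + O)*(948 + p) (P(p, O) = (948 + p)*(-184 + O) = (-184 + O)*(948 + p))
P(21 - 1*554, 1821) + 4569533 = (-174432 - 184*(21 - 1*554) + 948*1821 + 1821*(21 - 1*554)) + 4569533 = (-174432 - 184*(21 - 554) + 1726308 + 1821*(21 - 554)) + 4569533 = (-174432 - 184*(-533) + 1726308 + 1821*(-533)) + 4569533 = (-174432 + 98072 + 1726308 - 970593) + 4569533 = 679355 + 4569533 = 5248888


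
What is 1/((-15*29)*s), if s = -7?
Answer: 1/3045 ≈ 0.00032841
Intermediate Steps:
1/((-15*29)*s) = 1/(-15*29*(-7)) = 1/(-435*(-7)) = 1/3045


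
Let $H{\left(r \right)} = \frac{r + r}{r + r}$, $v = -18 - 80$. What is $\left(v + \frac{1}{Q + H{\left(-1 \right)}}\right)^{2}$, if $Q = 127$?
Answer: $\frac{157326849}{16384} \approx 9602.5$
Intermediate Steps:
$v = -98$ ($v = -18 - 80 = -98$)
$H{\left(r \right)} = 1$ ($H{\left(r \right)} = \frac{2 r}{2 r} = 2 r \frac{1}{2 r} = 1$)
$\left(v + \frac{1}{Q + H{\left(-1 \right)}}\right)^{2} = \left(-98 + \frac{1}{127 + 1}\right)^{2} = \left(-98 + \frac{1}{128}\right)^{2} = \left(- \frac{12543}{128}\right)^{2} = \frac{157326849}{16384}$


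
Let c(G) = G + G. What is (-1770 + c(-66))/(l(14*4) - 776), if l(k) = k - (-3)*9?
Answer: 634/231 ≈ 2.7446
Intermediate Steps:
c(G) = 2*G
l(k) = 27 + k (l(k) = k - 1*(-27) = k + 27 = 27 + k)
(-1770 + c(-66))/(l(14*4) - 776) = (-1770 + 2*(-66))/((27 + 14*4) - 776) = (-1770 - 132)/((27 + 56) - 776) = -1902/(83 - 776) = -1902/(-693) = -1902*(-1/693) = 634/231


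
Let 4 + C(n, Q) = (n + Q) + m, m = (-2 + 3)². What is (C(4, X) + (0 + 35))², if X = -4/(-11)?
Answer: 160000/121 ≈ 1322.3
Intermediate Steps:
m = 1 (m = 1² = 1)
X = 4/11 (X = -4*(-1/11) = 4/11 ≈ 0.36364)
C(n, Q) = -3 + Q + n (C(n, Q) = -4 + ((n + Q) + 1) = -4 + ((Q + n) + 1) = -4 + (1 + Q + n) = -3 + Q + n)
(C(4, X) + (0 + 35))² = ((-3 + 4/11 + 4) + (0 + 35))² = (15/11 + 35)² = (400/11)² = 160000/121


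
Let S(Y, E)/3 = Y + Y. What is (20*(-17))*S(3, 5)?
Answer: -6120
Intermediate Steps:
S(Y, E) = 6*Y (S(Y, E) = 3*(Y + Y) = 3*(2*Y) = 6*Y)
(20*(-17))*S(3, 5) = (20*(-17))*(6*3) = -340*18 = -6120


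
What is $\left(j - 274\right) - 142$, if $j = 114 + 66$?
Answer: $-236$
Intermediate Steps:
$j = 180$
$\left(j - 274\right) - 142 = \left(180 - 274\right) - 142 = -94 - 142 = -236$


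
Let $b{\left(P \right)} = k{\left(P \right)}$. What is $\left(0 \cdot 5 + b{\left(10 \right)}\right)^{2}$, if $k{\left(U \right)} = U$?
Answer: $100$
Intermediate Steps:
$b{\left(P \right)} = P$
$\left(0 \cdot 5 + b{\left(10 \right)}\right)^{2} = \left(0 \cdot 5 + 10\right)^{2} = \left(0 + 10\right)^{2} = 10^{2} = 100$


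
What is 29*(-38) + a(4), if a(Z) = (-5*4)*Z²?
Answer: -1422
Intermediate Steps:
a(Z) = -20*Z²
29*(-38) + a(4) = 29*(-38) - 20*4² = -1102 - 20*16 = -1102 - 320 = -1422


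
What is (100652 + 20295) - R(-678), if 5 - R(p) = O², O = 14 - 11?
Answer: 120951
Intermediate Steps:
O = 3
R(p) = -4 (R(p) = 5 - 1*3² = 5 - 1*9 = 5 - 9 = -4)
(100652 + 20295) - R(-678) = (100652 + 20295) - 1*(-4) = 120947 + 4 = 120951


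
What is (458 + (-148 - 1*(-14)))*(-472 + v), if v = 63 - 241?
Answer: -210600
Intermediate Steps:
v = -178
(458 + (-148 - 1*(-14)))*(-472 + v) = (458 + (-148 - 1*(-14)))*(-472 - 178) = (458 + (-148 + 14))*(-650) = (458 - 134)*(-650) = 324*(-650) = -210600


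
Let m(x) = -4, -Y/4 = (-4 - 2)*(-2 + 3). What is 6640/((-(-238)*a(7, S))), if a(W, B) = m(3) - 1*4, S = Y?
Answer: -415/119 ≈ -3.4874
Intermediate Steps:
Y = 24 (Y = -4*(-4 - 2)*(-2 + 3) = -(-24) = -4*(-6) = 24)
S = 24
a(W, B) = -8 (a(W, B) = -4 - 1*4 = -4 - 4 = -8)
6640/((-(-238)*a(7, S))) = 6640/((-(-238)*(-8))) = 6640/((-1*1904)) = 6640/(-1904) = 6640*(-1/1904) = -415/119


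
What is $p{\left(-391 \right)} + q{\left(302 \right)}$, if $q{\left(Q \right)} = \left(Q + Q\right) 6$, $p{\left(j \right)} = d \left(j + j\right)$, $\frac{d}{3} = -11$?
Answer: $29430$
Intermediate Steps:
$d = -33$ ($d = 3 \left(-11\right) = -33$)
$p{\left(j \right)} = - 66 j$ ($p{\left(j \right)} = - 33 \left(j + j\right) = - 33 \cdot 2 j = - 66 j$)
$q{\left(Q \right)} = 12 Q$ ($q{\left(Q \right)} = 2 Q 6 = 12 Q$)
$p{\left(-391 \right)} + q{\left(302 \right)} = \left(-66\right) \left(-391\right) + 12 \cdot 302 = 25806 + 3624 = 29430$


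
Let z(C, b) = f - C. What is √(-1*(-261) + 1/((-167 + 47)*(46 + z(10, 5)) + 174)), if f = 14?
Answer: √8858928210/5826 ≈ 16.155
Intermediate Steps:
z(C, b) = 14 - C
√(-1*(-261) + 1/((-167 + 47)*(46 + z(10, 5)) + 174)) = √(-1*(-261) + 1/((-167 + 47)*(46 + (14 - 1*10)) + 174)) = √(261 + 1/(-120*(46 + (14 - 10)) + 174)) = √(261 + 1/(-120*(46 + 4) + 174)) = √(261 + 1/(-120*50 + 174)) = √(261 + 1/(-6000 + 174)) = √(261 + 1/(-5826)) = √(261 - 1/5826) = √(1520585/5826) = √8858928210/5826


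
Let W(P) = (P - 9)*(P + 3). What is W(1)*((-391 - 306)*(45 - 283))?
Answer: -5308352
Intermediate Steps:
W(P) = (-9 + P)*(3 + P)
W(1)*((-391 - 306)*(45 - 283)) = (-27 + 1² - 6*1)*((-391 - 306)*(45 - 283)) = (-27 + 1 - 6)*(-697*(-238)) = -32*165886 = -5308352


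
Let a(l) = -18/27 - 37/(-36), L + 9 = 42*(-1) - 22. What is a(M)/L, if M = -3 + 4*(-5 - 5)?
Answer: -13/2628 ≈ -0.0049467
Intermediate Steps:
L = -73 (L = -9 + (42*(-1) - 22) = -9 + (-42 - 22) = -9 - 64 = -73)
M = -43 (M = -3 + 4*(-10) = -3 - 40 = -43)
a(l) = 13/36 (a(l) = -18*1/27 - 37*(-1/36) = -⅔ + 37/36 = 13/36)
a(M)/L = (13/36)/(-73) = (13/36)*(-1/73) = -13/2628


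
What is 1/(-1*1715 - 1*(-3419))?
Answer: 1/1704 ≈ 0.00058685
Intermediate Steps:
1/(-1*1715 - 1*(-3419)) = 1/(-1715 + 3419) = 1/1704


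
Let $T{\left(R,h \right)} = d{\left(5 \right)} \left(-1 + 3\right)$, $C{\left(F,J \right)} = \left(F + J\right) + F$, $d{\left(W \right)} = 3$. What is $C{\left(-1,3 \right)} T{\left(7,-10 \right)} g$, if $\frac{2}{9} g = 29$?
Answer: $783$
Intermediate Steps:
$g = \frac{261}{2}$ ($g = \frac{9}{2} \cdot 29 = \frac{261}{2} \approx 130.5$)
$C{\left(F,J \right)} = J + 2 F$
$T{\left(R,h \right)} = 6$ ($T{\left(R,h \right)} = 3 \left(-1 + 3\right) = 3 \cdot 2 = 6$)
$C{\left(-1,3 \right)} T{\left(7,-10 \right)} g = \left(3 + 2 \left(-1\right)\right) 6 \cdot \frac{261}{2} = \left(3 - 2\right) 6 \cdot \frac{261}{2} = 1 \cdot 6 \cdot \frac{261}{2} = 6 \cdot \frac{261}{2} = 783$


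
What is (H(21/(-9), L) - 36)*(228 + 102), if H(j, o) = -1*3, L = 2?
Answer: -12870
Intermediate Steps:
H(j, o) = -3
(H(21/(-9), L) - 36)*(228 + 102) = (-3 - 36)*(228 + 102) = -39*330 = -12870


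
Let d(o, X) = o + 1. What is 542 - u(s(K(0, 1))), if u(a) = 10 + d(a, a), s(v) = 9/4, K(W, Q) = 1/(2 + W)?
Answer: 2115/4 ≈ 528.75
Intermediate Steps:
d(o, X) = 1 + o
s(v) = 9/4 (s(v) = 9*(1/4) = 9/4)
u(a) = 11 + a (u(a) = 10 + (1 + a) = 11 + a)
542 - u(s(K(0, 1))) = 542 - (11 + 9/4) = 542 - 1*53/4 = 542 - 53/4 = 2115/4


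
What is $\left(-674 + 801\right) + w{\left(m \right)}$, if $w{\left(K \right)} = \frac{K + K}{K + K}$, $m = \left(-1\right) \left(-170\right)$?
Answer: $128$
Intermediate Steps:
$m = 170$
$w{\left(K \right)} = 1$ ($w{\left(K \right)} = \frac{2 K}{2 K} = 2 K \frac{1}{2 K} = 1$)
$\left(-674 + 801\right) + w{\left(m \right)} = \left(-674 + 801\right) + 1 = 127 + 1 = 128$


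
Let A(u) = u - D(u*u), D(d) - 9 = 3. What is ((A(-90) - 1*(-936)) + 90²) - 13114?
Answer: -4180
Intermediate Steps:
D(d) = 12 (D(d) = 9 + 3 = 12)
A(u) = -12 + u (A(u) = u - 1*12 = u - 12 = -12 + u)
((A(-90) - 1*(-936)) + 90²) - 13114 = (((-12 - 90) - 1*(-936)) + 90²) - 13114 = ((-102 + 936) + 8100) - 13114 = (834 + 8100) - 13114 = 8934 - 13114 = -4180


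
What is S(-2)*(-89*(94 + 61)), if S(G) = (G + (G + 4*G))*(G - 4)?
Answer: -993240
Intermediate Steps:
S(G) = 6*G*(-4 + G) (S(G) = (G + 5*G)*(-4 + G) = (6*G)*(-4 + G) = 6*G*(-4 + G))
S(-2)*(-89*(94 + 61)) = (6*(-2)*(-4 - 2))*(-89*(94 + 61)) = (6*(-2)*(-6))*(-89*155) = 72*(-13795) = -993240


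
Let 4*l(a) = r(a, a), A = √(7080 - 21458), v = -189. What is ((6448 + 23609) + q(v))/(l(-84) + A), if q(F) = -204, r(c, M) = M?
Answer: -89559/2117 - 29853*I*√14378/14819 ≈ -42.305 - 241.56*I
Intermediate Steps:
A = I*√14378 (A = √(-14378) = I*√14378 ≈ 119.91*I)
l(a) = a/4
((6448 + 23609) + q(v))/(l(-84) + A) = ((6448 + 23609) - 204)/((¼)*(-84) + I*√14378) = (30057 - 204)/(-21 + I*√14378) = 29853/(-21 + I*√14378)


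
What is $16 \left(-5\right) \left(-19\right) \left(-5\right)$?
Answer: $-7600$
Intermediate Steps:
$16 \left(-5\right) \left(-19\right) \left(-5\right) = \left(-80\right) \left(-19\right) \left(-5\right) = 1520 \left(-5\right) = -7600$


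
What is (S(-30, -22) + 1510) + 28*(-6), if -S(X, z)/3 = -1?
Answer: 1345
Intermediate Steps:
S(X, z) = 3 (S(X, z) = -3*(-1) = 3)
(S(-30, -22) + 1510) + 28*(-6) = (3 + 1510) + 28*(-6) = 1513 - 168 = 1345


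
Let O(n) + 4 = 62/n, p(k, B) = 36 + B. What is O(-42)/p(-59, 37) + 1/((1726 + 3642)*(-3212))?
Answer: -27162101/362082336 ≈ -0.075016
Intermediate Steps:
O(n) = -4 + 62/n
O(-42)/p(-59, 37) + 1/((1726 + 3642)*(-3212)) = (-4 + 62/(-42))/(36 + 37) + 1/((1726 + 3642)*(-3212)) = (-4 + 62*(-1/42))/73 - 1/3212/5368 = (-4 - 31/21)*(1/73) + (1/5368)*(-1/3212) = -115/21*1/73 - 1/17242016 = -115/1533 - 1/17242016 = -27162101/362082336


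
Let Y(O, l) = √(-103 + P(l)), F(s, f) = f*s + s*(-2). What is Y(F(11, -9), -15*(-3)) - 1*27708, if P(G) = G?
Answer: -27708 + I*√58 ≈ -27708.0 + 7.6158*I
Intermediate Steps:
F(s, f) = -2*s + f*s (F(s, f) = f*s - 2*s = -2*s + f*s)
Y(O, l) = √(-103 + l)
Y(F(11, -9), -15*(-3)) - 1*27708 = √(-103 - 15*(-3)) - 1*27708 = √(-103 + 45) - 27708 = √(-58) - 27708 = I*√58 - 27708 = -27708 + I*√58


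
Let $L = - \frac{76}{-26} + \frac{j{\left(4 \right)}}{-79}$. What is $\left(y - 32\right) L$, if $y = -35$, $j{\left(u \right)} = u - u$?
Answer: $- \frac{2546}{13} \approx -195.85$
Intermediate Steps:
$j{\left(u \right)} = 0$
$L = \frac{38}{13}$ ($L = - \frac{76}{-26} + \frac{0}{-79} = \left(-76\right) \left(- \frac{1}{26}\right) + 0 \left(- \frac{1}{79}\right) = \frac{38}{13} + 0 = \frac{38}{13} \approx 2.9231$)
$\left(y - 32\right) L = \left(-35 - 32\right) \frac{38}{13} = \left(-67\right) \frac{38}{13} = - \frac{2546}{13}$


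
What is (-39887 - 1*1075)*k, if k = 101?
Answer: -4137162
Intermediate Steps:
(-39887 - 1*1075)*k = (-39887 - 1*1075)*101 = (-39887 - 1075)*101 = -40962*101 = -4137162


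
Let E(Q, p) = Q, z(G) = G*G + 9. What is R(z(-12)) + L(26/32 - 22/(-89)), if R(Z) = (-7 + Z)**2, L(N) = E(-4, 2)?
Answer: 21312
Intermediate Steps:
z(G) = 9 + G**2 (z(G) = G**2 + 9 = 9 + G**2)
L(N) = -4
R(z(-12)) + L(26/32 - 22/(-89)) = (-7 + (9 + (-12)**2))**2 - 4 = (-7 + (9 + 144))**2 - 4 = (-7 + 153)**2 - 4 = 146**2 - 4 = 21316 - 4 = 21312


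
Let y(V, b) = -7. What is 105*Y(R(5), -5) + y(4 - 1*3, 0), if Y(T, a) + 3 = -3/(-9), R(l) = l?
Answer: -287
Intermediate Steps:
Y(T, a) = -8/3 (Y(T, a) = -3 - 3/(-9) = -3 - 3*(-1/9) = -3 + 1/3 = -8/3)
105*Y(R(5), -5) + y(4 - 1*3, 0) = 105*(-8/3) - 7 = -280 - 7 = -287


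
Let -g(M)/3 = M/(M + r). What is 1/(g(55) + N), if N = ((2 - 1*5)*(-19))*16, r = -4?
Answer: 17/15449 ≈ 0.0011004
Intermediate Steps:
N = 912 (N = ((2 - 5)*(-19))*16 = -3*(-19)*16 = 57*16 = 912)
g(M) = -3*M/(-4 + M) (g(M) = -3*M/(M - 4) = -3*M/(-4 + M))
1/(g(55) + N) = 1/(-3*55/(-4 + 55) + 912) = 1/(-3*55/51 + 912) = 1/(-3*55*1/51 + 912) = 1/(-55/17 + 912) = 1/(15449/17) = 17/15449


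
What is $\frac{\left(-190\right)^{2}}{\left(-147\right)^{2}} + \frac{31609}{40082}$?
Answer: $\frac{43469369}{17676162} \approx 2.4592$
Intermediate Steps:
$\frac{\left(-190\right)^{2}}{\left(-147\right)^{2}} + \frac{31609}{40082} = \frac{36100}{21609} + 31609 \cdot \frac{1}{40082} = 36100 \cdot \frac{1}{21609} + \frac{31609}{40082} = \frac{36100}{21609} + \frac{31609}{40082} = \frac{43469369}{17676162}$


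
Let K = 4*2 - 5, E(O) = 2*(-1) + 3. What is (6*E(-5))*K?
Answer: 18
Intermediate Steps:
E(O) = 1 (E(O) = -2 + 3 = 1)
K = 3 (K = 8 - 5 = 3)
(6*E(-5))*K = (6*1)*3 = 6*3 = 18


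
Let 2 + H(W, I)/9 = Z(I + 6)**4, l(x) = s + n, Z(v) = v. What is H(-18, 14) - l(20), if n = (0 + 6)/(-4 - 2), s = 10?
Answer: 1439973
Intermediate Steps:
n = -1 (n = 6/(-6) = 6*(-1/6) = -1)
l(x) = 9 (l(x) = 10 - 1 = 9)
H(W, I) = -18 + 9*(6 + I)**4 (H(W, I) = -18 + 9*(I + 6)**4 = -18 + 9*(6 + I)**4)
H(-18, 14) - l(20) = (-18 + 9*(6 + 14)**4) - 1*9 = (-18 + 9*20**4) - 9 = (-18 + 9*160000) - 9 = (-18 + 1440000) - 9 = 1439982 - 9 = 1439973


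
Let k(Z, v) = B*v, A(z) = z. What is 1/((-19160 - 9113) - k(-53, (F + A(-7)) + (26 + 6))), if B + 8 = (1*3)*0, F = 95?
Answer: -1/27313 ≈ -3.6613e-5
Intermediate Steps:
B = -8 (B = -8 + (1*3)*0 = -8 + 3*0 = -8 + 0 = -8)
k(Z, v) = -8*v
1/((-19160 - 9113) - k(-53, (F + A(-7)) + (26 + 6))) = 1/((-19160 - 9113) - (-8)*((95 - 7) + (26 + 6))) = 1/(-28273 - (-8)*(88 + 32)) = 1/(-28273 - (-8)*120) = 1/(-28273 - 1*(-960)) = 1/(-28273 + 960) = 1/(-27313) = -1/27313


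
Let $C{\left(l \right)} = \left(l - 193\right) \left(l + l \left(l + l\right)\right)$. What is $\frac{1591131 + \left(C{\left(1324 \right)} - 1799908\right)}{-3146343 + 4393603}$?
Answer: $\frac{3966520379}{1247260} \approx 3180.2$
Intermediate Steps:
$C{\left(l \right)} = \left(-193 + l\right) \left(l + 2 l^{2}\right)$ ($C{\left(l \right)} = \left(-193 + l\right) \left(l + l 2 l\right) = \left(-193 + l\right) \left(l + 2 l^{2}\right)$)
$\frac{1591131 + \left(C{\left(1324 \right)} - 1799908\right)}{-3146343 + 4393603} = \frac{1591131 - \left(1799908 - 1324 \left(-193 - 509740 + 2 \cdot 1324^{2}\right)\right)}{-3146343 + 4393603} = \frac{1591131 - \left(1799908 - 1324 \left(-193 - 509740 + 2 \cdot 1752976\right)\right)}{1247260} = \left(1591131 - \left(1799908 - 1324 \left(-193 - 509740 + 3505952\right)\right)\right) \frac{1}{1247260} = \left(1591131 + \left(1324 \cdot 2996019 - 1799908\right)\right) \frac{1}{1247260} = \left(1591131 + \left(3966729156 - 1799908\right)\right) \frac{1}{1247260} = \left(1591131 + 3964929248\right) \frac{1}{1247260} = 3966520379 \cdot \frac{1}{1247260} = \frac{3966520379}{1247260}$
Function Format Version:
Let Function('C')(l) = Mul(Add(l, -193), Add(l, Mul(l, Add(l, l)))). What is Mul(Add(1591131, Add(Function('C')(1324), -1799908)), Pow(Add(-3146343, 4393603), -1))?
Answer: Rational(3966520379, 1247260) ≈ 3180.2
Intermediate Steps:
Function('C')(l) = Mul(Add(-193, l), Add(l, Mul(2, Pow(l, 2)))) (Function('C')(l) = Mul(Add(-193, l), Add(l, Mul(l, Mul(2, l)))) = Mul(Add(-193, l), Add(l, Mul(2, Pow(l, 2)))))
Mul(Add(1591131, Add(Function('C')(1324), -1799908)), Pow(Add(-3146343, 4393603), -1)) = Mul(Add(1591131, Add(Mul(1324, Add(-193, Mul(-385, 1324), Mul(2, Pow(1324, 2)))), -1799908)), Pow(Add(-3146343, 4393603), -1)) = Mul(Add(1591131, Add(Mul(1324, Add(-193, -509740, Mul(2, 1752976))), -1799908)), Pow(1247260, -1)) = Mul(Add(1591131, Add(Mul(1324, Add(-193, -509740, 3505952)), -1799908)), Rational(1, 1247260)) = Mul(Add(1591131, Add(Mul(1324, 2996019), -1799908)), Rational(1, 1247260)) = Mul(Add(1591131, Add(3966729156, -1799908)), Rational(1, 1247260)) = Mul(Add(1591131, 3964929248), Rational(1, 1247260)) = Mul(3966520379, Rational(1, 1247260)) = Rational(3966520379, 1247260)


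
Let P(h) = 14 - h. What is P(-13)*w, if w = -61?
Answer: -1647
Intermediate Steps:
P(-13)*w = (14 - 1*(-13))*(-61) = (14 + 13)*(-61) = 27*(-61) = -1647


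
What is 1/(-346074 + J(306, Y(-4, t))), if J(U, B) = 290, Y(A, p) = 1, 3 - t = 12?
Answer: -1/345784 ≈ -2.8920e-6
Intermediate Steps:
t = -9 (t = 3 - 1*12 = 3 - 12 = -9)
1/(-346074 + J(306, Y(-4, t))) = 1/(-346074 + 290) = 1/(-345784) = -1/345784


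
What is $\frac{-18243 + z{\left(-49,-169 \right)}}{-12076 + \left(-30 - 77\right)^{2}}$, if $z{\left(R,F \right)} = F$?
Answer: $\frac{18412}{627} \approx 29.365$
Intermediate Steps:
$\frac{-18243 + z{\left(-49,-169 \right)}}{-12076 + \left(-30 - 77\right)^{2}} = \frac{-18243 - 169}{-12076 + \left(-30 - 77\right)^{2}} = - \frac{18412}{-12076 + \left(-107\right)^{2}} = - \frac{18412}{-12076 + 11449} = - \frac{18412}{-627} = \left(-18412\right) \left(- \frac{1}{627}\right) = \frac{18412}{627}$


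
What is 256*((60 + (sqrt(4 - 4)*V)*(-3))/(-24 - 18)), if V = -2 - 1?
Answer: -2560/7 ≈ -365.71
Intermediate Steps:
V = -3
256*((60 + (sqrt(4 - 4)*V)*(-3))/(-24 - 18)) = 256*((60 + (sqrt(4 - 4)*(-3))*(-3))/(-24 - 18)) = 256*((60 + (sqrt(0)*(-3))*(-3))/(-42)) = 256*((60 + (0*(-3))*(-3))*(-1/42)) = 256*((60 + 0*(-3))*(-1/42)) = 256*((60 + 0)*(-1/42)) = 256*(60*(-1/42)) = 256*(-10/7) = -2560/7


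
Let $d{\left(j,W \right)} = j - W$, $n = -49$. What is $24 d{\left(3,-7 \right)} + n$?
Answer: $191$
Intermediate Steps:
$24 d{\left(3,-7 \right)} + n = 24 \left(3 - -7\right) - 49 = 24 \left(3 + 7\right) - 49 = 24 \cdot 10 - 49 = 240 - 49 = 191$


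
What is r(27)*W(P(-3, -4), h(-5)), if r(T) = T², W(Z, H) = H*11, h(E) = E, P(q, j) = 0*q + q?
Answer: -40095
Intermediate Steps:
P(q, j) = q (P(q, j) = 0 + q = q)
W(Z, H) = 11*H
r(27)*W(P(-3, -4), h(-5)) = 27²*(11*(-5)) = 729*(-55) = -40095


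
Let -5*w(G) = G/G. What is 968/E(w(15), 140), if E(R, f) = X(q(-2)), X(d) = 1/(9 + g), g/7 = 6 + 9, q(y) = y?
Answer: 110352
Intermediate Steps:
w(G) = -1/5 (w(G) = -G/(5*G) = -1/5*1 = -1/5)
g = 105 (g = 7*(6 + 9) = 7*15 = 105)
X(d) = 1/114 (X(d) = 1/(9 + 105) = 1/114)
E(R, f) = 1/114
968/E(w(15), 140) = 968/(1/114) = 968*114 = 110352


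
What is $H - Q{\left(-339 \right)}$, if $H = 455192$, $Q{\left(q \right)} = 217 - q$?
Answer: $454636$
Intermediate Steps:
$H - Q{\left(-339 \right)} = 455192 - \left(217 - -339\right) = 455192 - \left(217 + 339\right) = 455192 - 556 = 454636$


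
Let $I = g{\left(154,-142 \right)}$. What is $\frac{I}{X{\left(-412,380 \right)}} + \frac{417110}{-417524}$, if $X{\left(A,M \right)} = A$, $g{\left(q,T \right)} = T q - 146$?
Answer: $\frac{563720251}{10751243} \approx 52.433$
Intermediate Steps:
$g{\left(q,T \right)} = -146 + T q$
$I = -22014$ ($I = -146 - 21868 = -22014$)
$\frac{I}{X{\left(-412,380 \right)}} + \frac{417110}{-417524} = - \frac{22014}{-412} + \frac{417110}{-417524} = \left(-22014\right) \left(- \frac{1}{412}\right) + 417110 \left(- \frac{1}{417524}\right) = \frac{11007}{206} - \frac{208555}{208762} = \frac{563720251}{10751243}$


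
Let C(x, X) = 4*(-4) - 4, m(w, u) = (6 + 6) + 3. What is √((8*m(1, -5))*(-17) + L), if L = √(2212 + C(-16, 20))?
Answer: 2*√(-510 + √137) ≈ 44.645*I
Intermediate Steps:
m(w, u) = 15 (m(w, u) = 12 + 3 = 15)
C(x, X) = -20 (C(x, X) = -16 - 4 = -20)
L = 4*√137 (L = √(2212 - 20) = √2192 = 4*√137 ≈ 46.819)
√((8*m(1, -5))*(-17) + L) = √((8*15)*(-17) + 4*√137) = √(120*(-17) + 4*√137) = √(-2040 + 4*√137)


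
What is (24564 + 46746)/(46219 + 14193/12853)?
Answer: 91654743/59406700 ≈ 1.5428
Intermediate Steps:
(24564 + 46746)/(46219 + 14193/12853) = 71310/(46219 + 14193*(1/12853)) = 71310/(46219 + 14193/12853) = 71310/(594067000/12853) = 71310*(12853/594067000) = 91654743/59406700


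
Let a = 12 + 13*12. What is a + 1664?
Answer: 1832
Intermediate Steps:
a = 168 (a = 12 + 156 = 168)
a + 1664 = 168 + 1664 = 1832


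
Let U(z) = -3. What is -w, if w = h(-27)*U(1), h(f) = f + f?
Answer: -162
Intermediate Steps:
h(f) = 2*f
w = 162 (w = (2*(-27))*(-3) = -54*(-3) = 162)
-w = -1*162 = -162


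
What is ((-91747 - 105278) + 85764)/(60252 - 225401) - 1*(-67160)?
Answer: 11091518101/165149 ≈ 67161.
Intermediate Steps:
((-91747 - 105278) + 85764)/(60252 - 225401) - 1*(-67160) = (-197025 + 85764)/(-165149) + 67160 = -111261*(-1/165149) + 67160 = 111261/165149 + 67160 = 11091518101/165149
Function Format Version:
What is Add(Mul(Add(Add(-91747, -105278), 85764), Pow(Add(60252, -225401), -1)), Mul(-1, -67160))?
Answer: Rational(11091518101, 165149) ≈ 67161.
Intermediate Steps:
Add(Mul(Add(Add(-91747, -105278), 85764), Pow(Add(60252, -225401), -1)), Mul(-1, -67160)) = Add(Mul(Add(-197025, 85764), Pow(-165149, -1)), 67160) = Add(Mul(-111261, Rational(-1, 165149)), 67160) = Add(Rational(111261, 165149), 67160) = Rational(11091518101, 165149)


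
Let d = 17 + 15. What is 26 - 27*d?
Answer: -838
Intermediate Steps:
d = 32
26 - 27*d = 26 - 27*32 = 26 - 864 = -838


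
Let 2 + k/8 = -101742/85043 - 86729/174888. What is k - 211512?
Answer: -8026166673763/37941327 ≈ -2.1154e+5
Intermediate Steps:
k = -1120717339/37941327 (k = -16 + 8*(-101742/85043 - 86729/174888) = -16 + 8*(-513656107/303530616) = -16 - 513656107/37941327 = -1120717339/37941327 ≈ -29.538)
k - 211512 = -1120717339/37941327 - 211512 = -8026166673763/37941327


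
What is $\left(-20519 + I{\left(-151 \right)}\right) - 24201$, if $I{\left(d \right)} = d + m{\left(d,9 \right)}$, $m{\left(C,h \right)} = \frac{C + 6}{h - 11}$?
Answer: $- \frac{89597}{2} \approx -44799.0$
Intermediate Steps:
$m{\left(C,h \right)} = \frac{6 + C}{-11 + h}$
$I{\left(d \right)} = -3 + \frac{d}{2}$ ($I{\left(d \right)} = d + \frac{6 + d}{-11 + 9} = d + \frac{6 + d}{-2} = d - \frac{6 + d}{2} = d - \left(3 + \frac{d}{2}\right) = -3 + \frac{d}{2}$)
$\left(-20519 + I{\left(-151 \right)}\right) - 24201 = \left(-20519 + \left(-3 + \frac{1}{2} \left(-151\right)\right)\right) - 24201 = \left(-20519 - \frac{157}{2}\right) - 24201 = - \frac{41195}{2} - 24201 = - \frac{89597}{2}$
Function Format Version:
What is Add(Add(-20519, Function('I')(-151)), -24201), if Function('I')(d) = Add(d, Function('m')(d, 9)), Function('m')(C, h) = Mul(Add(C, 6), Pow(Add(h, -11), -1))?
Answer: Rational(-89597, 2) ≈ -44799.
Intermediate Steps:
Function('m')(C, h) = Mul(Pow(Add(-11, h), -1), Add(6, C)) (Function('m')(C, h) = Mul(Add(6, C), Pow(Add(-11, h), -1)) = Mul(Pow(Add(-11, h), -1), Add(6, C)))
Function('I')(d) = Add(-3, Mul(Rational(1, 2), d)) (Function('I')(d) = Add(d, Mul(Pow(Add(-11, 9), -1), Add(6, d))) = Add(d, Mul(Pow(-2, -1), Add(6, d))) = Add(d, Mul(Rational(-1, 2), Add(6, d))) = Add(d, Add(-3, Mul(Rational(-1, 2), d))) = Add(-3, Mul(Rational(1, 2), d)))
Add(Add(-20519, Function('I')(-151)), -24201) = Add(Add(-20519, Add(-3, Mul(Rational(1, 2), -151))), -24201) = Add(Add(-20519, Add(-3, Rational(-151, 2))), -24201) = Add(Add(-20519, Rational(-157, 2)), -24201) = Add(Rational(-41195, 2), -24201) = Rational(-89597, 2)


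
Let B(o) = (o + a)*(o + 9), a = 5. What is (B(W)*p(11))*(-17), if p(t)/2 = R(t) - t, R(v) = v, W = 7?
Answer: 0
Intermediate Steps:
p(t) = 0 (p(t) = 2*(t - t) = 2*0 = 0)
B(o) = (5 + o)*(9 + o) (B(o) = (o + 5)*(o + 9) = (5 + o)*(9 + o))
(B(W)*p(11))*(-17) = ((45 + 7² + 14*7)*0)*(-17) = ((45 + 49 + 98)*0)*(-17) = (192*0)*(-17) = 0*(-17) = 0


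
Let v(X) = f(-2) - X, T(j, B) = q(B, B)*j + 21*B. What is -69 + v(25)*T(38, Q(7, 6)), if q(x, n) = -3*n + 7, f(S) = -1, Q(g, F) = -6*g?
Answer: -108541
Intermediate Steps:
q(x, n) = 7 - 3*n
T(j, B) = 21*B + j*(7 - 3*B) (T(j, B) = (7 - 3*B)*j + 21*B = j*(7 - 3*B) + 21*B = 21*B + j*(7 - 3*B))
v(X) = -1 - X
-69 + v(25)*T(38, Q(7, 6)) = -69 + (-1 - 1*25)*(21*(-6*7) - 1*38*(-7 + 3*(-6*7))) = -69 + (-1 - 25)*(21*(-42) - 1*38*(-7 + 3*(-42))) = -69 - 26*(-882 - 1*38*(-7 - 126)) = -69 - 26*(-882 - 1*38*(-133)) = -69 - 26*(-882 + 5054) = -69 - 26*4172 = -69 - 108472 = -108541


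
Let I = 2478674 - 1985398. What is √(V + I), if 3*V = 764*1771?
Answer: 2*√2124654/3 ≈ 971.75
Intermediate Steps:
I = 493276
V = 1353044/3 (V = (764*1771)/3 = (⅓)*1353044 = 1353044/3 ≈ 4.5101e+5)
√(V + I) = √(1353044/3 + 493276) = √(2832872/3) = 2*√2124654/3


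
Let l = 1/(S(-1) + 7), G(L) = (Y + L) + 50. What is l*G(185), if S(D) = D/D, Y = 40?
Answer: 275/8 ≈ 34.375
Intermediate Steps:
S(D) = 1
G(L) = 90 + L (G(L) = (40 + L) + 50 = 90 + L)
l = ⅛ (l = 1/(1 + 7) = 1/8 = ⅛ ≈ 0.12500)
l*G(185) = (90 + 185)/8 = (⅛)*275 = 275/8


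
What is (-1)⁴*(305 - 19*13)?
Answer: 58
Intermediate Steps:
(-1)⁴*(305 - 19*13) = 1*(305 - 247) = 1*58 = 58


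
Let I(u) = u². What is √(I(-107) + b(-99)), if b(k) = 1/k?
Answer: 5*√498718/33 ≈ 107.00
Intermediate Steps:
√(I(-107) + b(-99)) = √((-107)² + 1/(-99)) = √(11449 - 1/99) = √(1133450/99) = 5*√498718/33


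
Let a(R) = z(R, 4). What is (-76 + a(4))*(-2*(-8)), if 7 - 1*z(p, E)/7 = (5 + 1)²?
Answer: -4464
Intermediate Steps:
z(p, E) = -203 (z(p, E) = 49 - 7*(5 + 1)² = 49 - 7*6² = 49 - 7*36 = 49 - 252 = -203)
a(R) = -203
(-76 + a(4))*(-2*(-8)) = (-76 - 203)*(-2*(-8)) = -279*16 = -4464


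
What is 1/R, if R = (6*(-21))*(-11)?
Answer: 1/1386 ≈ 0.00072150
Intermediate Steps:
R = 1386 (R = -126*(-11) = 1386)
1/R = 1/1386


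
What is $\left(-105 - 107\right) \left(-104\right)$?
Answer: $22048$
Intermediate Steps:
$\left(-105 - 107\right) \left(-104\right) = \left(-212\right) \left(-104\right) = 22048$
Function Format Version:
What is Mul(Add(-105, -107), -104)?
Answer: 22048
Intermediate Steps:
Mul(Add(-105, -107), -104) = Mul(-212, -104) = 22048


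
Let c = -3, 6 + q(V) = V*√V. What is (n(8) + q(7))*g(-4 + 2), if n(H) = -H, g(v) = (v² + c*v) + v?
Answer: -112 + 56*√7 ≈ 36.162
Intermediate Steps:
q(V) = -6 + V^(3/2) (q(V) = -6 + V*√V = -6 + V^(3/2))
g(v) = v² - 2*v (g(v) = (v² - 3*v) + v = v² - 2*v)
(n(8) + q(7))*g(-4 + 2) = (-1*8 + (-6 + 7^(3/2)))*((-4 + 2)*(-2 + (-4 + 2))) = (-8 + (-6 + 7*√7))*(-2*(-2 - 2)) = (-14 + 7*√7)*(-2*(-4)) = (-14 + 7*√7)*8 = -112 + 56*√7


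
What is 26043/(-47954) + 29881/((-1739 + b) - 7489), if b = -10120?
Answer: -968396719/463906996 ≈ -2.0875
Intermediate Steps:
26043/(-47954) + 29881/((-1739 + b) - 7489) = 26043/(-47954) + 29881/((-1739 - 10120) - 7489) = 26043*(-1/47954) + 29881/(-11859 - 7489) = -26043/47954 + 29881/(-19348) = -26043/47954 + 29881*(-1/19348) = -26043/47954 - 29881/19348 = -968396719/463906996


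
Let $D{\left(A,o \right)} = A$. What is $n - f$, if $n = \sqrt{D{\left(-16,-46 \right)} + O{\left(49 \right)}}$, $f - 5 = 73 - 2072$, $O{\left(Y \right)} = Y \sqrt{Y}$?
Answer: $1994 + \sqrt{327} \approx 2012.1$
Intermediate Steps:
$O{\left(Y \right)} = Y^{\frac{3}{2}}$
$f = -1994$ ($f = 5 + \left(73 - 2072\right) = 5 - 1999 = -1994$)
$n = \sqrt{327}$ ($n = \sqrt{-16 + 49^{\frac{3}{2}}} = \sqrt{-16 + 343} = \sqrt{327} \approx 18.083$)
$n - f = \sqrt{327} - -1994 = \sqrt{327} + 1994 = 1994 + \sqrt{327}$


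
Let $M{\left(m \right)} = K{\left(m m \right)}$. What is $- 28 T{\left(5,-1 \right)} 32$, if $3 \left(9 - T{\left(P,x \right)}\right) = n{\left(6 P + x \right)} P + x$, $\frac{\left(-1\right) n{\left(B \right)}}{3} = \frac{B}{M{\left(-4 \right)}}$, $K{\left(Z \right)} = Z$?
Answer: $- \frac{49448}{3} \approx -16483.0$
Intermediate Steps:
$M{\left(m \right)} = m^{2}$ ($M{\left(m \right)} = m m = m^{2}$)
$n{\left(B \right)} = - \frac{3 B}{16}$ ($n{\left(B \right)} = - 3 \frac{B}{\left(-4\right)^{2}} = - 3 \frac{B}{16} = - \frac{3 B}{16}$)
$T{\left(P,x \right)} = 9 - \frac{x}{3} - \frac{P \left(- \frac{9 P}{8} - \frac{3 x}{16}\right)}{3}$ ($T{\left(P,x \right)} = 9 - \frac{- \frac{3 \left(6 P + x\right)}{16} P + x}{3} = 9 - \frac{- \frac{3 \left(x + 6 P\right)}{16} P + x}{3} = 9 - \frac{\left(- \frac{9 P}{8} - \frac{3 x}{16}\right) P + x}{3} = 9 - \frac{P \left(- \frac{9 P}{8} - \frac{3 x}{16}\right) + x}{3} = 9 - \frac{x + P \left(- \frac{9 P}{8} - \frac{3 x}{16}\right)}{3} = 9 - \left(\frac{x}{3} + \frac{P \left(- \frac{9 P}{8} - \frac{3 x}{16}\right)}{3}\right) = 9 - \frac{x}{3} - \frac{P \left(- \frac{9 P}{8} - \frac{3 x}{16}\right)}{3}$)
$- 28 T{\left(5,-1 \right)} 32 = - 28 \left(9 - - \frac{1}{3} + \frac{1}{16} \cdot 5 \left(-1 + 6 \cdot 5\right)\right) 32 = - 28 \left(9 + \frac{1}{3} + \frac{1}{16} \cdot 5 \left(-1 + 30\right)\right) 32 = - 28 \left(9 + \frac{1}{3} + \frac{1}{16} \cdot 5 \cdot 29\right) 32 = - 28 \left(9 + \frac{1}{3} + \frac{145}{16}\right) 32 = \left(-28\right) \frac{883}{48} \cdot 32 = \left(- \frac{6181}{12}\right) 32 = - \frac{49448}{3}$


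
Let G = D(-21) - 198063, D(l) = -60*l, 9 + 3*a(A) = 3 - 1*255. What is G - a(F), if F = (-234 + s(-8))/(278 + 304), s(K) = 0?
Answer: -196716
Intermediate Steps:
F = -39/97 (F = (-234 + 0)/(278 + 304) = -234/582 = -234*1/582 = -39/97 ≈ -0.40206)
a(A) = -87 (a(A) = -3 + (3 - 1*255)/3 = -3 + (3 - 255)/3 = -3 + (1/3)*(-252) = -3 - 84 = -87)
G = -196803 (G = -60*(-21) - 198063 = 1260 - 198063 = -196803)
G - a(F) = -196803 - 1*(-87) = -196803 + 87 = -196716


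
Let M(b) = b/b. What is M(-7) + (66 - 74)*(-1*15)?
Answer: 121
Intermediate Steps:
M(b) = 1
M(-7) + (66 - 74)*(-1*15) = 1 + (66 - 74)*(-1*15) = 1 - 8*(-15) = 1 + 120 = 121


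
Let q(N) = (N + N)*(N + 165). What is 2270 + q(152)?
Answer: 98638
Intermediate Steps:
q(N) = 2*N*(165 + N) (q(N) = (2*N)*(165 + N) = 2*N*(165 + N))
2270 + q(152) = 2270 + 2*152*(165 + 152) = 2270 + 2*152*317 = 2270 + 96368 = 98638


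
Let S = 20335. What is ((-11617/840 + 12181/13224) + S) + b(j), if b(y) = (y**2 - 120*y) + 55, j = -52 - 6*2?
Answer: 620072367/19285 ≈ 32153.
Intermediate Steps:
j = -64 (j = -52 - 1*12 = -52 - 12 = -64)
b(y) = 55 + y**2 - 120*y
((-11617/840 + 12181/13224) + S) + b(j) = ((-11617/840 + 12181/13224) + 20335) + (55 + (-64)**2 - 120*(-64)) = ((-11617*1/840 + 12181*(1/13224)) + 20335) + (55 + 4096 + 7680) = ((-11617/840 + 12181/13224) + 20335) + 11831 = (-248943/19285 + 20335) + 11831 = 391911532/19285 + 11831 = 620072367/19285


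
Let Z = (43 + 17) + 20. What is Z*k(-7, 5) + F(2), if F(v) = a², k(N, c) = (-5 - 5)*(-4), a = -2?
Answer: 3204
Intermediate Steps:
k(N, c) = 40 (k(N, c) = -10*(-4) = 40)
Z = 80 (Z = 60 + 20 = 80)
F(v) = 4 (F(v) = (-2)² = 4)
Z*k(-7, 5) + F(2) = 80*40 + 4 = 3200 + 4 = 3204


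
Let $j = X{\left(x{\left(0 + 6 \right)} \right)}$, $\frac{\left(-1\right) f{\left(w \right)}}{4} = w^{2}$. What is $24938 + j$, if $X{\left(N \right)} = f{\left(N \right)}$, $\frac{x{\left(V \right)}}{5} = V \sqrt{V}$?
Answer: $3338$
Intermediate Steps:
$x{\left(V \right)} = 5 V^{\frac{3}{2}}$ ($x{\left(V \right)} = 5 V \sqrt{V} = 5 V^{\frac{3}{2}}$)
$f{\left(w \right)} = - 4 w^{2}$
$X{\left(N \right)} = - 4 N^{2}$
$j = -21600$ ($j = - 4 \left(5 \left(0 + 6\right)^{\frac{3}{2}}\right)^{2} = - 4 \left(5 \cdot 6^{\frac{3}{2}}\right)^{2} = - 4 \left(5 \cdot 6 \sqrt{6}\right)^{2} = - 4 \left(30 \sqrt{6}\right)^{2} = \left(-4\right) 5400 = -21600$)
$24938 + j = 24938 - 21600 = 3338$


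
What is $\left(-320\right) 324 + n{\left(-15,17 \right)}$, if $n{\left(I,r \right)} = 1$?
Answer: $-103679$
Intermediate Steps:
$\left(-320\right) 324 + n{\left(-15,17 \right)} = \left(-320\right) 324 + 1 = -103680 + 1 = -103679$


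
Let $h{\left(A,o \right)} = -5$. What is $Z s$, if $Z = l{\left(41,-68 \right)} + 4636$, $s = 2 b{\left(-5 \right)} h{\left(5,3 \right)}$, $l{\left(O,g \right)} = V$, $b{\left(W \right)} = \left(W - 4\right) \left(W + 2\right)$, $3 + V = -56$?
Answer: $-1235790$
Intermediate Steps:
$V = -59$ ($V = -3 - 56 = -59$)
$b{\left(W \right)} = \left(-4 + W\right) \left(2 + W\right)$
$l{\left(O,g \right)} = -59$
$s = -270$ ($s = 2 \left(-8 + \left(-5\right)^{2} - -10\right) \left(-5\right) = 2 \left(-8 + 25 + 10\right) \left(-5\right) = 2 \cdot 27 \left(-5\right) = 54 \left(-5\right) = -270$)
$Z = 4577$ ($Z = -59 + 4636 = 4577$)
$Z s = 4577 \left(-270\right) = -1235790$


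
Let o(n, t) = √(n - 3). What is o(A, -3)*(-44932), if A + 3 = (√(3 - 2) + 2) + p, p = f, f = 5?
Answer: -44932*√2 ≈ -63543.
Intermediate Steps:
p = 5
A = 5 (A = -3 + ((√(3 - 2) + 2) + 5) = -3 + ((√1 + 2) + 5) = -3 + ((1 + 2) + 5) = -3 + (3 + 5) = -3 + 8 = 5)
o(n, t) = √(-3 + n)
o(A, -3)*(-44932) = √(-3 + 5)*(-44932) = √2*(-44932) = -44932*√2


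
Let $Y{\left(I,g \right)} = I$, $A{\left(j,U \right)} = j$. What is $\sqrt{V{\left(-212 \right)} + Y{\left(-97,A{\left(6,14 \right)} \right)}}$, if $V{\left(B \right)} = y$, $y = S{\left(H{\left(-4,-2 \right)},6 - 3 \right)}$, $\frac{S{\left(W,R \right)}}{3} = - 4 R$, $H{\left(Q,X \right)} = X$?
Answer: $i \sqrt{133} \approx 11.533 i$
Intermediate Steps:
$S{\left(W,R \right)} = - 12 R$ ($S{\left(W,R \right)} = 3 \left(- 4 R\right) = - 12 R$)
$y = -36$ ($y = - 12 \left(6 - 3\right) = \left(-12\right) 3 = -36$)
$V{\left(B \right)} = -36$
$\sqrt{V{\left(-212 \right)} + Y{\left(-97,A{\left(6,14 \right)} \right)}} = \sqrt{-36 - 97} = \sqrt{-133} = i \sqrt{133}$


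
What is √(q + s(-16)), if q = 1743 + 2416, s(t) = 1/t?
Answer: √66543/4 ≈ 64.490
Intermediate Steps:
q = 4159
√(q + s(-16)) = √(4159 + 1/(-16)) = √(4159 - 1/16) = √(66543/16) = √66543/4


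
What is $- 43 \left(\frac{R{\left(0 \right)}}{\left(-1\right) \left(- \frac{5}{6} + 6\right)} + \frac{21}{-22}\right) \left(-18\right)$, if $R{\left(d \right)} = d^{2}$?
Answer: $- \frac{8127}{11} \approx -738.82$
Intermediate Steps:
$- 43 \left(\frac{R{\left(0 \right)}}{\left(-1\right) \left(- \frac{5}{6} + 6\right)} + \frac{21}{-22}\right) \left(-18\right) = - 43 \left(\frac{0^{2}}{\left(-1\right) \left(- \frac{5}{6} + 6\right)} + \frac{21}{-22}\right) \left(-18\right) = - 43 \left(\frac{0}{\left(-1\right) \left(\left(-5\right) \frac{1}{6} + 6\right)} + 21 \left(- \frac{1}{22}\right)\right) \left(-18\right) = - 43 \left(\frac{0}{\left(-1\right) \left(- \frac{5}{6} + 6\right)} - \frac{21}{22}\right) \left(-18\right) = - 43 \left(\frac{0}{\left(-1\right) \frac{31}{6}} - \frac{21}{22}\right) \left(-18\right) = - 43 \left(\frac{0}{- \frac{31}{6}} - \frac{21}{22}\right) \left(-18\right) = - 43 \left(0 \left(- \frac{6}{31}\right) - \frac{21}{22}\right) \left(-18\right) = - 43 \left(0 - \frac{21}{22}\right) \left(-18\right) = \left(-43\right) \left(- \frac{21}{22}\right) \left(-18\right) = \frac{903}{22} \left(-18\right) = - \frac{8127}{11}$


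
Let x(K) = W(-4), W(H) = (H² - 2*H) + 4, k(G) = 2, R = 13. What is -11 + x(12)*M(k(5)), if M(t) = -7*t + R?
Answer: -39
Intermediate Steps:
W(H) = 4 + H² - 2*H
M(t) = 13 - 7*t (M(t) = -7*t + 13 = 13 - 7*t)
x(K) = 28 (x(K) = 4 + (-4)² - 2*(-4) = 4 + 16 + 8 = 28)
-11 + x(12)*M(k(5)) = -11 + 28*(13 - 7*2) = -11 + 28*(13 - 14) = -11 + 28*(-1) = -11 - 28 = -39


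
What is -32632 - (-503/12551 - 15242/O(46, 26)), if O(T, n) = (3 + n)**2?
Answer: -344251793747/10555391 ≈ -32614.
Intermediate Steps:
-32632 - (-503/12551 - 15242/O(46, 26)) = -32632 - (-503/12551 - 15242/(3 + 26)**2) = -32632 - (-503*1/12551 - 15242/(29**2)) = -32632 - (-503/12551 - 15242/841) = -32632 - 1*(-191725365/10555391) = -32632 + 191725365/10555391 = -344251793747/10555391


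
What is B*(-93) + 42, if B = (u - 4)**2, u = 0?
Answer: -1446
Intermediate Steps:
B = 16 (B = (0 - 4)**2 = (-4)**2 = 16)
B*(-93) + 42 = 16*(-93) + 42 = -1488 + 42 = -1446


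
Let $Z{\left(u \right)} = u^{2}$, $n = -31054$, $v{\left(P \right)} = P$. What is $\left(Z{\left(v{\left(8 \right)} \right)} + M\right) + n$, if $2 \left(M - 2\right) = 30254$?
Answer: $-15861$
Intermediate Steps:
$M = 15129$ ($M = 2 + \frac{1}{2} \cdot 30254 = 2 + 15127 = 15129$)
$\left(Z{\left(v{\left(8 \right)} \right)} + M\right) + n = \left(8^{2} + 15129\right) - 31054 = \left(64 + 15129\right) - 31054 = 15193 - 31054 = -15861$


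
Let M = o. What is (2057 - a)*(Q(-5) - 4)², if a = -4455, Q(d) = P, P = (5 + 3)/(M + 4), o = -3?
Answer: 104192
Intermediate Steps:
M = -3
P = 8 (P = (5 + 3)/(-3 + 4) = 8/1 = 8*1 = 8)
Q(d) = 8
(2057 - a)*(Q(-5) - 4)² = (2057 - 1*(-4455))*(8 - 4)² = (2057 + 4455)*4² = 6512*16 = 104192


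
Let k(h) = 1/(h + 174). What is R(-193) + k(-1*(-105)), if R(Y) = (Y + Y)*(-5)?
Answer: 538471/279 ≈ 1930.0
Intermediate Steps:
R(Y) = -10*Y (R(Y) = (2*Y)*(-5) = -10*Y)
k(h) = 1/(174 + h)
R(-193) + k(-1*(-105)) = -10*(-193) + 1/(174 - 1*(-105)) = 1930 + 1/(174 + 105) = 1930 + 1/279 = 538471/279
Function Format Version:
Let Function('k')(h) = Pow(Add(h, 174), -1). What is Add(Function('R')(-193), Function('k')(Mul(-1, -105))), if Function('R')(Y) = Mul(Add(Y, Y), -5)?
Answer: Rational(538471, 279) ≈ 1930.0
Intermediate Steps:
Function('R')(Y) = Mul(-10, Y) (Function('R')(Y) = Mul(Mul(2, Y), -5) = Mul(-10, Y))
Function('k')(h) = Pow(Add(174, h), -1)
Add(Function('R')(-193), Function('k')(Mul(-1, -105))) = Add(Mul(-10, -193), Pow(Add(174, Mul(-1, -105)), -1)) = Add(1930, Pow(Add(174, 105), -1)) = Add(1930, Pow(279, -1)) = Add(1930, Rational(1, 279)) = Rational(538471, 279)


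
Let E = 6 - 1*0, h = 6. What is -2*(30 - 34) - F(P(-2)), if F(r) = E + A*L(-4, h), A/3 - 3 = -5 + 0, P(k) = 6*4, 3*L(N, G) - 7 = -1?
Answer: 14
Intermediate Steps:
L(N, G) = 2 (L(N, G) = 7/3 + (1/3)*(-1) = 7/3 - 1/3 = 2)
P(k) = 24
E = 6 (E = 6 + 0 = 6)
A = -6 (A = 9 + 3*(-5 + 0) = 9 + 3*(-5) = 9 - 15 = -6)
F(r) = -6 (F(r) = 6 - 6*2 = 6 - 12 = -6)
-2*(30 - 34) - F(P(-2)) = -2*(30 - 34) - 1*(-6) = -2*(-4) + 6 = 8 + 6 = 14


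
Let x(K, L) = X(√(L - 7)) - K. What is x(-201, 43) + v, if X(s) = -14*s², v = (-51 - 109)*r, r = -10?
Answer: 1297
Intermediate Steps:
v = 1600 (v = (-51 - 109)*(-10) = -160*(-10) = 1600)
x(K, L) = 98 - K - 14*L (x(K, L) = -(-98 + 14*L) - K = -14*(-7 + L) - K = (98 - 14*L) - K = 98 - K - 14*L)
x(-201, 43) + v = (98 - 1*(-201) - 14*43) + 1600 = (98 + 201 - 602) + 1600 = -303 + 1600 = 1297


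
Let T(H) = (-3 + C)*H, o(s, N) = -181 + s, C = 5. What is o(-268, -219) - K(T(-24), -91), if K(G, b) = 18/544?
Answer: -122137/272 ≈ -449.03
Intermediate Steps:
T(H) = 2*H (T(H) = (-3 + 5)*H = 2*H)
K(G, b) = 9/272 (K(G, b) = 18*(1/544) = 9/272)
o(-268, -219) - K(T(-24), -91) = (-181 - 268) - 1*9/272 = -449 - 9/272 = -122137/272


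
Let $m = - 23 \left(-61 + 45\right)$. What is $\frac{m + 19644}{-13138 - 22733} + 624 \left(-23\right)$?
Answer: $- \frac{514840604}{35871} \approx -14353.0$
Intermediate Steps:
$m = 368$ ($m = \left(-23\right) \left(-16\right) = 368$)
$\frac{m + 19644}{-13138 - 22733} + 624 \left(-23\right) = \frac{368 + 19644}{-13138 - 22733} + 624 \left(-23\right) = \frac{20012}{-35871} - 14352 = 20012 \left(- \frac{1}{35871}\right) - 14352 = - \frac{20012}{35871} - 14352 = - \frac{514840604}{35871}$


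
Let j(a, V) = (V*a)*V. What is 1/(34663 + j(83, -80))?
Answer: 1/565863 ≈ 1.7672e-6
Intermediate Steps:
j(a, V) = a*V²
1/(34663 + j(83, -80)) = 1/(34663 + 83*(-80)²) = 1/(34663 + 83*6400) = 1/(34663 + 531200) = 1/565863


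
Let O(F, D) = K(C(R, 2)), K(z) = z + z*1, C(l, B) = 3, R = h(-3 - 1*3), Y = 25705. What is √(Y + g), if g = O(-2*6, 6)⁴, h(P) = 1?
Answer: √27001 ≈ 164.32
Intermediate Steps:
R = 1
K(z) = 2*z (K(z) = z + z = 2*z)
O(F, D) = 6 (O(F, D) = 2*3 = 6)
g = 1296 (g = 6⁴ = 1296)
√(Y + g) = √(25705 + 1296) = √27001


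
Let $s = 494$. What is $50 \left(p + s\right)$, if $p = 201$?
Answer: $34750$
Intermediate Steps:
$50 \left(p + s\right) = 50 \left(201 + 494\right) = 50 \cdot 695 = 34750$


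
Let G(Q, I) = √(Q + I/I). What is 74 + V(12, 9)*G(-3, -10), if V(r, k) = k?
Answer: 74 + 9*I*√2 ≈ 74.0 + 12.728*I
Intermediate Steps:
G(Q, I) = √(1 + Q) (G(Q, I) = √(Q + 1) = √(1 + Q))
74 + V(12, 9)*G(-3, -10) = 74 + 9*√(1 - 3) = 74 + 9*√(-2) = 74 + 9*(I*√2) = 74 + 9*I*√2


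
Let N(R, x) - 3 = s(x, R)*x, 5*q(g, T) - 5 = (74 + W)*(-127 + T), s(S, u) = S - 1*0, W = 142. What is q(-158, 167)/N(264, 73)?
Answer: 1729/5332 ≈ 0.32427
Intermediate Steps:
s(S, u) = S (s(S, u) = S + 0 = S)
q(g, T) = -27427/5 + 216*T/5 (q(g, T) = 1 + ((74 + 142)*(-127 + T))/5 = 1 + (216*(-127 + T))/5 = 1 + (-27432 + 216*T)/5 = 1 + (-27432/5 + 216*T/5) = -27427/5 + 216*T/5)
N(R, x) = 3 + x**2 (N(R, x) = 3 + x*x = 3 + x**2)
q(-158, 167)/N(264, 73) = (-27427/5 + (216/5)*167)/(3 + 73**2) = (-27427/5 + 36072/5)/(3 + 5329) = 1729/5332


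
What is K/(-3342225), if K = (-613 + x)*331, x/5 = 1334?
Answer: -668289/1114075 ≈ -0.59986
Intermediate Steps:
x = 6670 (x = 5*1334 = 6670)
K = 2004867 (K = (-613 + 6670)*331 = 6057*331 = 2004867)
K/(-3342225) = 2004867/(-3342225) = 2004867*(-1/3342225) = -668289/1114075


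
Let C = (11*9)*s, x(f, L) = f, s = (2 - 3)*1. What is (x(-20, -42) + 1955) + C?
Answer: 1836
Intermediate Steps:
s = -1 (s = -1*1 = -1)
C = -99 (C = (11*9)*(-1) = 99*(-1) = -99)
(x(-20, -42) + 1955) + C = (-20 + 1955) - 99 = 1935 - 99 = 1836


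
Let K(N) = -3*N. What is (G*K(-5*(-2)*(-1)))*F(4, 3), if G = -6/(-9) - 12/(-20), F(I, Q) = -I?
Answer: -152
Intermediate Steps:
G = 19/15 (G = -6*(-⅑) - 12*(-1/20) = ⅔ + ⅗ = 19/15 ≈ 1.2667)
(G*K(-5*(-2)*(-1)))*F(4, 3) = (19*(-3*(-5*(-2))*(-1))/15)*(-1*4) = (19*(-30*(-1))/15)*(-4) = (19*(-3*(-10))/15)*(-4) = ((19/15)*30)*(-4) = 38*(-4) = -152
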